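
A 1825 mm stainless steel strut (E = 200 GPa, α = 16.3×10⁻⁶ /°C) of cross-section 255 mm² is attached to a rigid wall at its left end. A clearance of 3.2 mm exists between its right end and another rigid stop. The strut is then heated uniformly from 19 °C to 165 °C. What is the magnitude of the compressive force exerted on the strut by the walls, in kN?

P ≈ 31.9 kN

Unrestrained expansion: δ_free = αΔT L = 16.3×10⁻⁶ × 146 × 1825 = 4.343 mm.
After closing the 3.2 mm clearance, 4.343 − 3.2 = 1.143 mm of expansion remains to be suppressed by the wall.
Compatibility: PL/(AE) = 1.143 mm, so σ = P/A = E × (1.143/1825) = 125.3 MPa.
P = σA = 125.3 × 255 = 31.95 kN.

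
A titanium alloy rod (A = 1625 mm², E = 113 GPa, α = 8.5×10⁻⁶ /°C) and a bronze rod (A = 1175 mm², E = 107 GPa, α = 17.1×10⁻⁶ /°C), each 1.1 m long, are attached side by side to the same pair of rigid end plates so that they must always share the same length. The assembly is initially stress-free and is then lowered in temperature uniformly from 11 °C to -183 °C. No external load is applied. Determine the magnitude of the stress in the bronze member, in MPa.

σ ≈ 106 MPa (tensile)

Both members must finish at the same length. With the larger α, the bronze tends to over-contract; the plates restrain it, putting the bronze in tension and the titanium alloy in compression. With no external load the two internal forces are equal and opposite, magnitude P.
Compatibility of the two members (thermal + elastic change equal): (α₁ − α₂)ΔT = P·[1/(A₁E₁) + 1/(A₂E₂)].
|α₁ − α₂|·ΔT = 8.6×10⁻⁶ × 194 = 0.001668.
1/(A₁E₁) + 1/(A₂E₂) = 1/(1625×113×10³) + 1/(1175×107×10³) = 1.34×10⁻⁸ N⁻¹.
P = 0.001668 / 1.34×10⁻⁸ = 124500 N = 124.5 kN.
σ_{bronze} = P/A₂ = 124500/1175 = 106 MPa, tensile.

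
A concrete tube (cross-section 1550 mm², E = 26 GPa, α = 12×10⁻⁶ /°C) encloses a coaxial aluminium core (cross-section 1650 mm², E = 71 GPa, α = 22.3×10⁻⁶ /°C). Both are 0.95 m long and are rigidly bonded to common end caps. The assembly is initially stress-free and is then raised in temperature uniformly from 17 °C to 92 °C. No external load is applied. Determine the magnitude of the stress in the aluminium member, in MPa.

σ ≈ 14 MPa (compressive)

Equilibrium of a rigid end plate with no external load gives equal and opposite internal forces ±P in the two members. Since α_{aluminium} > α_{concrete}, heating drives the aluminium into compression and the concrete into tension.
Setting the final lengths equal and cancelling L: (α₁ − α₂)ΔT = P/(A₁E₁) + P/(A₂E₂).
|α₁ − α₂|·ΔT = 10.3×10⁻⁶ × 75 = 0.0007725.
1/(A₁E₁) + 1/(A₂E₂) = 1/(1550×26×10³) + 1/(1650×71×10³) = 3.335×10⁻⁸ N⁻¹.
P = 0.0007725 / 3.335×10⁻⁸ = 23160 N = 23.16 kN.
σ_{aluminium} = P/A₂ = 23160/1650 = 14.04 MPa, compressive.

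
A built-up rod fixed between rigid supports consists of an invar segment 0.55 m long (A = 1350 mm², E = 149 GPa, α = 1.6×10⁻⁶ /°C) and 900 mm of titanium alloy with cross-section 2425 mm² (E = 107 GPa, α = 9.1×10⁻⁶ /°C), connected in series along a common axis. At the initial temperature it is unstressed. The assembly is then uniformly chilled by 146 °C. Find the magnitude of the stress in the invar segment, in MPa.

With the walls removed the bar would change length by δ_free = Σ αᵢΔT Lᵢ = 1.6×10⁻⁶×146×550 + 9.1×10⁻⁶×146×900 = 1.324 mm.
The rigid supports impose zero overall length change; the single axial force P common to all segments must satisfy P Σ Lᵢ/(AᵢEᵢ) = δ_free.
The series flexibility is Σ Lᵢ/(AᵢEᵢ) = 550/(1350×149×10³) + 900/(2425×107×10³) = 6.203×10⁻⁶ mm/N.
Hence P = δ_free / Σ(L/AE) = 1.324/6.203×10⁻⁶ = 213.5 kN (tensile).
σ_{invar} = P / A = 213500 / 1350 = 158.1 MPa.

σ ≈ 158 MPa (tensile)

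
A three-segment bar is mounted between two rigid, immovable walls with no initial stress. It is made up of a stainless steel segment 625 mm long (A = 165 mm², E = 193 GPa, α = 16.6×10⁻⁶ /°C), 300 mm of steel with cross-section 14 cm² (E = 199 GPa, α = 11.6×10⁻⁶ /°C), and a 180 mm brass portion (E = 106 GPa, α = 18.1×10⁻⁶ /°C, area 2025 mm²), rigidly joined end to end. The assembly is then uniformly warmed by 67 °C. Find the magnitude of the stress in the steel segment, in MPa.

σ ≈ 38 MPa (compressive)

If the supports were absent, the total length change would be Σ αᵢΔT Lᵢ = 16.6×10⁻⁶×67×625 + 11.6×10⁻⁶×67×300 + 18.1×10⁻⁶×67×180 = 1.147 mm.
Since the ends are fixed, an axial force P builds up, equal in every segment, with P · Σ Lᵢ/(AᵢEᵢ) = δ_free.
Σ Lᵢ/(AᵢEᵢ) = 625/(165×193×10³) + 300/(1400×199×10³) + 180/(2025×106×10³) = 2.154×10⁻⁵ mm/N.
P = 1.147 / 2.154×10⁻⁵ = 53230 N = 53.23 kN, compressive.
σ_{steel} = P / A = 53230 / 1400 = 38.02 MPa.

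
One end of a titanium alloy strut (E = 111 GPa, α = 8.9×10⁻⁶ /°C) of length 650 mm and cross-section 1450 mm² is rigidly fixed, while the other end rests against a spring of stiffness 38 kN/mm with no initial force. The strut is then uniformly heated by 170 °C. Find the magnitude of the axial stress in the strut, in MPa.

σ ≈ 22.3 MPa (compressive)

The unrestrained thermal change is αΔT L = 8.9×10⁻⁶ × 170 × 650 = 0.9835 mm.
Let P be the compressive force at the spring. The strut shortens elastically by PL/(AE) and the spring compresses by P/k; together these equal δ_free.
So P = δ_free / [L/(AE) + 1/k] = 0.9835 / [ 650/(1450×111×10³) + 1/(38×10³) ].
P = 0.9835 / 3.035×10⁻⁵ = 32400 N.
σ = P/A = 32400/1450 = 22.34 MPa.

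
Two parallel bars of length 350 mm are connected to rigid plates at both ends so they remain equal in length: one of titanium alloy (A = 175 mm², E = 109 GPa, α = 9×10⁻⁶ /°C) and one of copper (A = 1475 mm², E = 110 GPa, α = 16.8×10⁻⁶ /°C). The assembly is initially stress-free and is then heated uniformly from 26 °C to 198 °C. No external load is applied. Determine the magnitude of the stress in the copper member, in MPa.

σ ≈ 15.5 MPa (compressive)

Equilibrium of a rigid end plate with no external load gives equal and opposite internal forces ±P in the two members. Since α_{copper} > α_{titanium alloy}, heating drives the copper into compression and the titanium alloy into tension.
Compatibility of the two members (thermal + elastic change equal): (α₁ − α₂)ΔT = P·[1/(A₁E₁) + 1/(A₂E₂)].
|α₁ − α₂|·ΔT = 7.8×10⁻⁶ × 172 = 0.001342.
1/(A₁E₁) + 1/(A₂E₂) = 1/(175×109×10³) + 1/(1475×110×10³) = 5.859×10⁻⁸ N⁻¹.
P = 0.001342 / 5.859×10⁻⁸ = 22900 N = 22.9 kN.
σ_{copper} = P/A₂ = 22900/1475 = 15.52 MPa, compressive.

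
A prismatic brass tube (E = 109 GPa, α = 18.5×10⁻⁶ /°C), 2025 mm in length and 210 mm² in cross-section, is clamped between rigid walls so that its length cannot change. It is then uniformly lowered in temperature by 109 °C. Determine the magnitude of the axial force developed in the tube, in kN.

The ends cannot move, so σ = EαΔT = 109×10³ × 18.5×10⁻⁶ × 109 = 219.8 MPa.
P = AEαΔT = 210 × 109×10³ × 18.5×10⁻⁶ × 109 = 46.16 kN (tensile).

P ≈ 46.2 kN (tensile)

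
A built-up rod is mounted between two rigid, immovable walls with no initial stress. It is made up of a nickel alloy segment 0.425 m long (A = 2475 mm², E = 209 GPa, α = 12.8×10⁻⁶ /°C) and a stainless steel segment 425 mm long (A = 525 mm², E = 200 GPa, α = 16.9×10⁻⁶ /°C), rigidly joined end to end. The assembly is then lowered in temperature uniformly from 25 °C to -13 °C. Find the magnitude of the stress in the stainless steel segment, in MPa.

σ ≈ 188 MPa (tensile)

Free thermal contraction of the whole bar: Σ αᵢΔT Lᵢ = 12.8×10⁻⁶×38×425 + 16.9×10⁻⁶×38×425 = 0.4797 mm.
The walls prevent any net length change, so an axial force P (same in every segment) develops. Compatibility: P · Σ Lᵢ/(AᵢEᵢ) = δ_free.
The series flexibility is Σ Lᵢ/(AᵢEᵢ) = 425/(2475×209×10³) + 425/(525×200×10³) = 4.869×10⁻⁶ mm/N.
So P = 0.4797 / 4.869×10⁻⁶ = 98.51 kN, tensile.
σ_{stainless steel} = P / A = 98510 / 525 = 187.6 MPa.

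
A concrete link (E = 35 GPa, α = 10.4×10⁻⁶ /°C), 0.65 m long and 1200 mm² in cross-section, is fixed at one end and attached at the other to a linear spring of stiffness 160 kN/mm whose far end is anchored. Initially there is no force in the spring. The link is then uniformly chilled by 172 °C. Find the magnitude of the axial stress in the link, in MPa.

The unrestrained thermal change is αΔT L = 10.4×10⁻⁶ × 172 × 650 = 1.163 mm.
With a force P in the spring, the elastic change of the link is PL/(AE) and that of the spring is P/k; compatibility requires their sum to equal δ_free.
So P = δ_free / [L/(AE) + 1/k] = 1.163 / [ 650/(1200×35×10³) + 1/(160×10³) ].
P = 1.163 / 2.173×10⁻⁵ = 53520 N.
σ = P/A = 53520/1200 = 44.6 MPa.

σ ≈ 44.6 MPa (tensile)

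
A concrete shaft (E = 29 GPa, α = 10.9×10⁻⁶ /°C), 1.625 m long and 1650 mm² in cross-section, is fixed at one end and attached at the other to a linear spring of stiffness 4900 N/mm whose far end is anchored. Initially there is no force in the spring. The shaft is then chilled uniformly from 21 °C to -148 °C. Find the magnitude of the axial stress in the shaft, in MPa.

σ ≈ 7.62 MPa (tensile)

The unrestrained thermal change is αΔT L = 10.9×10⁻⁶ × 169 × 1625 = 2.993 mm.
Let P be the tensile force in the spring. The shaft extends elastically by PL/(AE) and the spring stretches by P/k; together these equal δ_free.
So P = δ_free / [L/(AE) + 1/k] = 2.993 / [ 1625/(1650×29×10³) + 1/(4900) ].
P = 2.993 / 0.000238 = 12580 N.
σ = P/A = 12580/1650 = 7.621 MPa.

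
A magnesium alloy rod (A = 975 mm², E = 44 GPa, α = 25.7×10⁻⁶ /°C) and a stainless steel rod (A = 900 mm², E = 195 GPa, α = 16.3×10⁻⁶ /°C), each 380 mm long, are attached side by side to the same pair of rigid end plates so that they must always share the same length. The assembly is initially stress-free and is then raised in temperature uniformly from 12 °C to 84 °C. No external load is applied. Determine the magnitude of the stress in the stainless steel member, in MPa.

σ ≈ 25.9 MPa (tensile)

Equilibrium of a rigid end plate with no external load gives equal and opposite internal forces ±P in the two members. Since α_{magnesium alloy} > α_{stainless steel}, heating drives the magnesium alloy into compression and the stainless steel into tension.
Compatibility of the two members (thermal + elastic change equal): (α₁ − α₂)ΔT = P·[1/(A₁E₁) + 1/(A₂E₂)].
|α₁ − α₂|·ΔT = 9.4×10⁻⁶ × 72 = 0.0006768.
1/(A₁E₁) + 1/(A₂E₂) = 1/(975×44×10³) + 1/(900×195×10³) = 2.901×10⁻⁸ N⁻¹.
P = 0.0006768 / 2.901×10⁻⁸ = 23330 N = 23.33 kN.
σ_{stainless steel} = P/A₂ = 23330/900 = 25.92 MPa, tensile.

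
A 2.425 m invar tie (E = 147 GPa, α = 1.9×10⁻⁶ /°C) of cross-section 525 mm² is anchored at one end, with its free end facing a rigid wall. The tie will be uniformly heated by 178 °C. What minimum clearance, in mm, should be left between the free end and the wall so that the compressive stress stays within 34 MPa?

g ≈ 0.259 mm

With no wall the tie would lengthen by αΔT L = 1.9×10⁻⁶ × 178 × 2425 = 0.8201 mm.
A stress of 34 MPa corresponds to the wall pushing the tie back by σL/E = 34×2425/(147×10³) = 0.5609 mm.
So the gap has to take up the difference, g_min = δ_free − σL/E = 0.8201 − 0.5609 = 0.2593 mm.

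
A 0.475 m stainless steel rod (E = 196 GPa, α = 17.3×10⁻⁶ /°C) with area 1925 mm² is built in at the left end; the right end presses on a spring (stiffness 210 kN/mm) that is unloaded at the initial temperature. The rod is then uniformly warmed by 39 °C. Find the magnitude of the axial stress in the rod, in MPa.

Free thermal expansion: δ_free = αΔT L = 17.3×10⁻⁶ × 39 × 475 = 0.3205 mm.
Let P be the compressive force at the spring. The rod shortens elastically by PL/(AE) and the spring compresses by P/k; together these equal δ_free.
P [ L/(AE) + 1/k ] = δ_free → P [ 475/(1925×196×10³) + 1/(210×10³) ] = 0.3205.
P = 0.3205 / 6.021×10⁻⁶ = 53230 N.
σ = P/A = 53230/1925 = 27.65 MPa.

σ ≈ 27.7 MPa (compressive)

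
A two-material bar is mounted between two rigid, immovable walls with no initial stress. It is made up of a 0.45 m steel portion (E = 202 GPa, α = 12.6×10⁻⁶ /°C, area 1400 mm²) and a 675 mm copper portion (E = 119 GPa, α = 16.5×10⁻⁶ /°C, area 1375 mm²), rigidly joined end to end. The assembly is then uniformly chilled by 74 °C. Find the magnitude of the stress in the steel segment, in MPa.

If the supports were absent, the total length change would be Σ αᵢΔT Lᵢ = 12.6×10⁻⁶×74×450 + 16.5×10⁻⁶×74×675 = 1.244 mm.
Since the ends are fixed, an axial force P builds up, equal in every segment, with P · Σ Lᵢ/(AᵢEᵢ) = δ_free.
Σ Lᵢ/(AᵢEᵢ) = 450/(1400×202×10³) + 675/(1375×119×10³) = 5.717×10⁻⁶ mm/N.
P = 1.244 / 5.717×10⁻⁶ = 217600 N = 217.6 kN, tensile.
σ_{steel} = P / A = 217600 / 1400 = 155.4 MPa.

σ ≈ 155 MPa (tensile)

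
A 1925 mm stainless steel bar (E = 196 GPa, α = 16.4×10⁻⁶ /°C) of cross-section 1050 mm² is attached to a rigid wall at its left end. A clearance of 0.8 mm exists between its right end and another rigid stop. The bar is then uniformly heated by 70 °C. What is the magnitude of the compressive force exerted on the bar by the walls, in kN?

P ≈ 151 kN

If the wall were absent the bar would grow by αΔT L = 16.4×10⁻⁶ × 70 × 1925 = 2.21 mm.
This exceeds the 0.8 mm gap, so the wall pushes back. The portion of expansion that must be recovered elastically is δ_free − gap = 2.21 − 0.8 = 1.41 mm.
So σ = E(δ_free − g)/L = 196×10³ × 1.41/1925 = 143.6 MPa.
Force on the wall = σA = 143.6 × 1050 mm² = 150.7 kN.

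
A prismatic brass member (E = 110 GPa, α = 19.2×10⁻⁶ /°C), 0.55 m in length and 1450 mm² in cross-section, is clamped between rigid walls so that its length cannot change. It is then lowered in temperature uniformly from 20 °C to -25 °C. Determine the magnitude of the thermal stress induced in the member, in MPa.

σ ≈ 95 MPa (tensile)

The supports are rigid, so the total axial strain is zero. The restrained thermal strain is ε = αΔT = 19.2×10⁻⁶ × 45 = 864×10⁻⁶.
Hence σ = E·αΔT = 110×10³ × 864×10⁻⁶ = 95.04 MPa, tensile.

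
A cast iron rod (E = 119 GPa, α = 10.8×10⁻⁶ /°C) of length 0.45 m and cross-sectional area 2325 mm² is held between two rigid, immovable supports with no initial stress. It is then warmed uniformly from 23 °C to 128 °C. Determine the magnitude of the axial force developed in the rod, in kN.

Full restraint means ε = 0, so the stress is σ = EαΔT = 119×10³ × 10.8×10⁻⁶ × 105 = 134.9 MPa.
Axial force P = σA = 134.9 × 2325 = 313700 N = 313.7 kN, compressive.

P ≈ 314 kN (compressive)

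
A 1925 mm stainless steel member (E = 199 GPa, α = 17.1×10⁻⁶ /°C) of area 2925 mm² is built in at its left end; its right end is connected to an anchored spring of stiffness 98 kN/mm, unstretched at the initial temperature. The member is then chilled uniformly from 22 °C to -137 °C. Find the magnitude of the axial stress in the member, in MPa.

σ ≈ 132 MPa (tensile)

If the spring were absent the member would shorten by αΔT L = 17.1×10⁻⁶ × 159 × 1925 = 5.234 mm.
Let P be the tensile force in the spring. The member extends elastically by PL/(AE) and the spring stretches by P/k; together these equal δ_free.
P [ L/(AE) + 1/k ] = δ_free → P [ 1925/(2925×199×10³) + 1/(98×10³) ] = 5.234.
P = 5.234 / 1.351×10⁻⁵ = 387400 N.
σ = P/A = 387400/2925 = 132.4 MPa.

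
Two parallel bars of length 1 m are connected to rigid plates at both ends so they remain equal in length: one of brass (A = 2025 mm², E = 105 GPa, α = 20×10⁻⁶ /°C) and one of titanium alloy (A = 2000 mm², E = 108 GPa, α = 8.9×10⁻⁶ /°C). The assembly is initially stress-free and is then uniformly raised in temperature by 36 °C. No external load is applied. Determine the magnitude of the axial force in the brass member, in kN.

Both members must finish at the same length. With the larger α, the brass tends to over-expand; the plates restrain it, putting the brass in compression and the titanium alloy in tension. With no external load the two internal forces are equal and opposite, magnitude P.
Equating the net (thermal + elastic) strains gives |α₁ − α₂|·ΔT = P·[1/(A₁E₁) + 1/(A₂E₂)].
|α₁ − α₂|·ΔT = 11.1×10⁻⁶ × 36 = 0.0003996.
1/(A₁E₁) + 1/(A₂E₂) = 1/(2025×105×10³) + 1/(2000×108×10³) = 9.333×10⁻⁹ N⁻¹.
So P = 0.0003996 / 9.333×10⁻⁹ = 42.82 kN.

P ≈ 42.8 kN (compressive in the brass)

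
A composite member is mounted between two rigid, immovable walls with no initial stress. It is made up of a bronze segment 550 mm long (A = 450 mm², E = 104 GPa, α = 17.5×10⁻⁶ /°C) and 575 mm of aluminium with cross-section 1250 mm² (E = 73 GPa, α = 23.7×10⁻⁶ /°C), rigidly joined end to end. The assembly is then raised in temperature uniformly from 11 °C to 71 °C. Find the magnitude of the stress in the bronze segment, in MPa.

σ ≈ 172 MPa (compressive)

Free thermal expansion of the whole bar: Σ αᵢΔT Lᵢ = 17.5×10⁻⁶×60×550 + 23.7×10⁻⁶×60×575 = 1.395 mm.
Since the ends are fixed, an axial force P builds up, equal in every segment, with P · Σ Lᵢ/(AᵢEᵢ) = δ_free.
The series flexibility is Σ Lᵢ/(AᵢEᵢ) = 550/(450×104×10³) + 575/(1250×73×10³) = 1.805×10⁻⁵ mm/N.
So P = 1.395 / 1.805×10⁻⁵ = 77.28 kN, compressive.
σ_{bronze} = P / A = 77280 / 450 = 171.7 MPa.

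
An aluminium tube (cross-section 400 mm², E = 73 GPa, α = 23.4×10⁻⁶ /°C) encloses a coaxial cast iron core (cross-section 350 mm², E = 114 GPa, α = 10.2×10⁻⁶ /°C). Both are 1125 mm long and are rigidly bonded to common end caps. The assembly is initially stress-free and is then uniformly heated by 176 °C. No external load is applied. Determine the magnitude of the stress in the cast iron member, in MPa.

σ ≈ 112 MPa (tensile)

Equilibrium of a rigid end plate with no external load gives equal and opposite internal forces ±P in the two members. Since α_{aluminium} > α_{cast iron}, heating drives the aluminium into compression and the cast iron into tension.
Setting the final lengths equal and cancelling L: (α₁ − α₂)ΔT = P/(A₁E₁) + P/(A₂E₂).
|α₁ − α₂|·ΔT = 13.2×10⁻⁶ × 176 = 0.002323.
1/(A₁E₁) + 1/(A₂E₂) = 1/(400×73×10³) + 1/(350×114×10³) = 5.931×10⁻⁸ N⁻¹.
So P = 0.002323 / 5.931×10⁻⁸ = 39.17 kN.
σ_{cast iron} = P/A₂ = 39170/350 = 111.9 MPa, tensile.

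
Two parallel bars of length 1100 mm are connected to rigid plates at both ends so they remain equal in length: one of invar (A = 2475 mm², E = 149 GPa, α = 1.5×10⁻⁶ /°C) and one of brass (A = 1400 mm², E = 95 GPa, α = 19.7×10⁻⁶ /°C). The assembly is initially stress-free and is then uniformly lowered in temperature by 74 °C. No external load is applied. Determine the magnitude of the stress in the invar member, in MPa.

σ ≈ 53.2 MPa (compressive)

Both members must finish at the same length. With the larger α, the brass tends to over-contract; the plates restrain it, putting the brass in tension and the invar in compression. With no external load the two internal forces are equal and opposite, magnitude P.
Compatibility of the two members (thermal + elastic change equal): (α₁ − α₂)ΔT = P·[1/(A₁E₁) + 1/(A₂E₂)].
|α₁ − α₂|·ΔT = 18.2×10⁻⁶ × 74 = 0.001347.
1/(A₁E₁) + 1/(A₂E₂) = 1/(2475×149×10³) + 1/(1400×95×10³) = 1.023×10⁻⁸ N⁻¹.
So P = 0.001347 / 1.023×10⁻⁸ = 131.6 kN.
σ_{invar} = P/A₁ = 131600/2475 = 53.19 MPa, compressive.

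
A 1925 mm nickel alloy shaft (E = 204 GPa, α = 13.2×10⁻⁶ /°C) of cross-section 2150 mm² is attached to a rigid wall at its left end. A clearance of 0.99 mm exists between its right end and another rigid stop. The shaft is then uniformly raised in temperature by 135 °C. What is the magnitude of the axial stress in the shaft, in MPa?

σ ≈ 259 MPa (compressive)

If the wall were absent the shaft would grow by αΔT L = 13.2×10⁻⁶ × 135 × 1925 = 3.43 mm.
The gap closes (δ_free > 0.99 mm) and the wall then resists a further 3.43 − 0.99 = 2.44 mm of expansion.
So σ = E(δ_free − g)/L = 204×10³ × 2.44/1925 = 258.6 MPa.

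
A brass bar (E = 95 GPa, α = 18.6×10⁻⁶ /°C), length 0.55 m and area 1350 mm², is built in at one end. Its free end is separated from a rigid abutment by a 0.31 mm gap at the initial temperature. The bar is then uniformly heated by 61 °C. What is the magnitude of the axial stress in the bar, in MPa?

σ ≈ 54.2 MPa (compressive)

Unrestrained expansion: δ_free = αΔT L = 18.6×10⁻⁶ × 61 × 550 = 0.624 mm.
The gap closes (δ_free > 0.31 mm) and the wall then resists a further 0.624 − 0.31 = 0.314 mm of expansion.
That suppressed elongation corresponds to σ = E·Δ/L = 95×10³ × 0.314/550 = 54.24 MPa.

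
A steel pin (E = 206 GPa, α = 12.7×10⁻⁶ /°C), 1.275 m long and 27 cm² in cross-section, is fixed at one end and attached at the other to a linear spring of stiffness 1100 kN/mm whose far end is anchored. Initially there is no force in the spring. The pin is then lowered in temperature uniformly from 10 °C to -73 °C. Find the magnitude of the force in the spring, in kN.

Free thermal contraction: δ_free = αΔT L = 12.7×10⁻⁶ × 83 × 1275 = 1.344 mm.
With a force P in the spring, the elastic change of the pin is PL/(AE) and that of the spring is P/k; compatibility requires their sum to equal δ_free.
P [ L/(AE) + 1/k ] = δ_free → P [ 1275/(2700×206×10³) + 1/(1100×10³) ] = 1.344.
P = 1.344 / 3.201×10⁻⁶ = 419800 N.

P ≈ 420 kN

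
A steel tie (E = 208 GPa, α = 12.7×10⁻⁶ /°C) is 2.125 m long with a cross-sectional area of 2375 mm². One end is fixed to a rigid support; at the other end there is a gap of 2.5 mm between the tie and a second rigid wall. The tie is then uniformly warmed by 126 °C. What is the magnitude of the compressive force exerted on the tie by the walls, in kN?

P ≈ 209 kN

If the wall were absent the tie would grow by αΔT L = 12.7×10⁻⁶ × 126 × 2125 = 3.4 mm.
This exceeds the 2.5 mm gap, so the wall pushes back. The portion of expansion that must be recovered elastically is δ_free − gap = 3.4 − 2.5 = 0.9004 mm.
That suppressed elongation corresponds to σ = E·Δ/L = 208×10³ × 0.9004/2125 = 88.14 MPa.
P = σA = 88.14 × 2375 = 209.3 kN.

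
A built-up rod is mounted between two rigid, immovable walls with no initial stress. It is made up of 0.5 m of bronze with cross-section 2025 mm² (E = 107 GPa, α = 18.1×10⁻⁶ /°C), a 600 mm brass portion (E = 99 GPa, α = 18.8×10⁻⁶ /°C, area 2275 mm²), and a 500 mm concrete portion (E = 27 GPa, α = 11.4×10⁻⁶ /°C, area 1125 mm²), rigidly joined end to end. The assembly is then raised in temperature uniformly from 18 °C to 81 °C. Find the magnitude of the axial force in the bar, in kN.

With the walls removed the bar would change length by δ_free = Σ αᵢΔT Lᵢ = 18.1×10⁻⁶×63×500 + 18.8×10⁻⁶×63×600 + 11.4×10⁻⁶×63×500 = 1.64 mm.
Since the ends are fixed, an axial force P builds up, equal in every segment, with P · Σ Lᵢ/(AᵢEᵢ) = δ_free.
The series flexibility is Σ Lᵢ/(AᵢEᵢ) = 500/(2025×107×10³) + 600/(2275×99×10³) + 500/(1125×27×10³) = 2.143×10⁻⁵ mm/N.
So P = 1.64 / 2.143×10⁻⁵ = 76.51 kN, compressive.

P ≈ 76.5 kN (compressive)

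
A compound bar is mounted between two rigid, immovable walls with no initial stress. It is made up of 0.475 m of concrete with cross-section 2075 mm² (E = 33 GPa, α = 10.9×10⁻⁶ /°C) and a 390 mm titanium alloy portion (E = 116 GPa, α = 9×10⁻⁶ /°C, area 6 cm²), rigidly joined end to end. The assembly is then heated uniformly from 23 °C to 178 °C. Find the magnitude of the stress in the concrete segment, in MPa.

Free thermal expansion of the whole bar: Σ αᵢΔT Lᵢ = 10.9×10⁻⁶×155×475 + 9×10⁻⁶×155×390 = 1.347 mm.
The rigid supports impose zero overall length change; the single axial force P common to all segments must satisfy P Σ Lᵢ/(AᵢEᵢ) = δ_free.
The series flexibility is Σ Lᵢ/(AᵢEᵢ) = 475/(2075×33×10³) + 390/(600×116×10³) = 1.254×10⁻⁵ mm/N.
So P = 1.347 / 1.254×10⁻⁵ = 107.4 kN, compressive.
σ_{concrete} = P / A = 107400 / 2075 = 51.75 MPa.

σ ≈ 51.7 MPa (compressive)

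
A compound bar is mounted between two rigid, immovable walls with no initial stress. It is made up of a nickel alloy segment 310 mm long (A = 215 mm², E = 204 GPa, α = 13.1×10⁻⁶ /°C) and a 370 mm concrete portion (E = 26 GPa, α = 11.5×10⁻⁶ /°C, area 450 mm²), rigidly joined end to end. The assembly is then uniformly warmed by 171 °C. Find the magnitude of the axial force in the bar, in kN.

P ≈ 36.8 kN (compressive)

If the supports were absent, the total length change would be Σ αᵢΔT Lᵢ = 13.1×10⁻⁶×171×310 + 11.5×10⁻⁶×171×370 = 1.422 mm.
Since the ends are fixed, an axial force P builds up, equal in every segment, with P · Σ Lᵢ/(AᵢEᵢ) = δ_free.
Σ Lᵢ/(AᵢEᵢ) = 310/(215×204×10³) + 370/(450×26×10³) = 3.869×10⁻⁵ mm/N.
P = 1.422 / 3.869×10⁻⁵ = 36750 N = 36.75 kN, compressive.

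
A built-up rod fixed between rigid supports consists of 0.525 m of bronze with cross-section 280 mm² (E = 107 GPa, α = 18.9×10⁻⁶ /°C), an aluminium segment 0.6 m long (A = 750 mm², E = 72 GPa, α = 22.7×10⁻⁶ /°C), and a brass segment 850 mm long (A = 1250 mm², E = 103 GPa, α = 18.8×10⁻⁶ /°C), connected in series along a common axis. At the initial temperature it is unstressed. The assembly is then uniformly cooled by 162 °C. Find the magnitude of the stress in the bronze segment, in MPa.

If the supports were absent, the total length change would be Σ αᵢΔT Lᵢ = 18.9×10⁻⁶×162×525 + 22.7×10⁻⁶×162×600 + 18.8×10⁻⁶×162×850 = 6.403 mm.
The rigid supports impose zero overall length change; the single axial force P common to all segments must satisfy P Σ Lᵢ/(AᵢEᵢ) = δ_free.
Σ Lᵢ/(AᵢEᵢ) = 525/(280×107×10³) + 600/(750×72×10³) + 850/(1250×103×10³) = 3.524×10⁻⁵ mm/N.
P = 6.403 / 3.524×10⁻⁵ = 181700 N = 181.7 kN, tensile.
σ_{bronze} = P / A = 181700 / 280 = 648.9 MPa.

σ ≈ 649 MPa (tensile)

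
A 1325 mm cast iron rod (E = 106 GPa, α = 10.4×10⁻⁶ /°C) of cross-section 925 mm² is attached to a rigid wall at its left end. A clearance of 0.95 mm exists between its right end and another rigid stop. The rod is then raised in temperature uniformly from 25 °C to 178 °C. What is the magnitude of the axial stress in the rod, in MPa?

σ ≈ 92.7 MPa (compressive)

Free thermal elongation = αΔT L = 10.4×10⁻⁶ × 153 × 1325 = 2.108 mm.
After closing the 0.95 mm clearance, 2.108 − 0.95 = 1.158 mm of expansion remains to be suppressed by the wall.
So σ = E(δ_free − g)/L = 106×10³ × 1.158/1325 = 92.67 MPa.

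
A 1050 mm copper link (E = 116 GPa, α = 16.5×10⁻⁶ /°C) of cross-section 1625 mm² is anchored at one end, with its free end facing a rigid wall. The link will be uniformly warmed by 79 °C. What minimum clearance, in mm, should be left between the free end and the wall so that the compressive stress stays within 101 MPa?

g ≈ 0.454 mm

With no wall the link would lengthen by αΔT L = 16.5×10⁻⁶ × 79 × 1050 = 1.369 mm.
At the allowable stress the elastic shortening the wall may impose is σL/E = 101 × 1050 / (116×10³) = 0.9142 mm.
The gap must absorb the remainder: g_min = 1.369 − 0.9142 = 0.4545 mm.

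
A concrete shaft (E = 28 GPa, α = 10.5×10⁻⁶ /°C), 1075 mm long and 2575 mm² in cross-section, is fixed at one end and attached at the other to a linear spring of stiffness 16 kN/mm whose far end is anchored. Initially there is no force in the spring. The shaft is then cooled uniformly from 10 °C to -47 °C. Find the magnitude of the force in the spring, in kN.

If the spring were absent the shaft would shorten by αΔT L = 10.5×10⁻⁶ × 57 × 1075 = 0.6434 mm.
With a force P in the spring, the elastic change of the shaft is PL/(AE) and that of the spring is P/k; compatibility requires their sum to equal δ_free.
P [ L/(AE) + 1/k ] = δ_free → P [ 1075/(2575×28×10³) + 1/(16×10³) ] = 0.6434.
P = 0.6434 / 7.741×10⁻⁵ = 8311 N.

P ≈ 8.31 kN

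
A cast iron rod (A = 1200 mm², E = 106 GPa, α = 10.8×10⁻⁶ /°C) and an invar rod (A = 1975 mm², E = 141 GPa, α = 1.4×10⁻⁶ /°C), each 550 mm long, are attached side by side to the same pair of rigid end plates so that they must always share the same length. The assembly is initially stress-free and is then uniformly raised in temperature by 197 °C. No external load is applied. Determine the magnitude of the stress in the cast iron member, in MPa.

σ ≈ 135 MPa (compressive)

Both members must finish at the same length. With the larger α, the cast iron tends to over-expand; the plates restrain it, putting the cast iron in compression and the invar in tension. With no external load the two internal forces are equal and opposite, magnitude P.
Compatibility of the two members (thermal + elastic change equal): (α₁ − α₂)ΔT = P·[1/(A₁E₁) + 1/(A₂E₂)].
|α₁ − α₂|·ΔT = 9.4×10⁻⁶ × 197 = 0.001852.
1/(A₁E₁) + 1/(A₂E₂) = 1/(1200×106×10³) + 1/(1975×141×10³) = 1.145×10⁻⁸ N⁻¹.
P = 0.001852 / 1.145×10⁻⁸ = 161700 N = 161.7 kN.
σ_{cast iron} = P/A₁ = 161700/1200 = 134.7 MPa, compressive.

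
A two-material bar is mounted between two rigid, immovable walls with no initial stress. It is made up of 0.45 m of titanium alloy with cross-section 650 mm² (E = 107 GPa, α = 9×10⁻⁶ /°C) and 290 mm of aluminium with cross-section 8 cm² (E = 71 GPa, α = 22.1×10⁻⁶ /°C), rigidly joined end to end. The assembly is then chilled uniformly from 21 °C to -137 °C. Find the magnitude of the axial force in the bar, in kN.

Free thermal contraction of the whole bar: Σ αᵢΔT Lᵢ = 9×10⁻⁶×158×450 + 22.1×10⁻⁶×158×290 = 1.653 mm.
Since the ends are fixed, an axial force P builds up, equal in every segment, with P · Σ Lᵢ/(AᵢEᵢ) = δ_free.
Σ Lᵢ/(AᵢEᵢ) = 450/(650×107×10³) + 290/(800×71×10³) = 1.158×10⁻⁵ mm/N.
P = 1.653 / 1.158×10⁻⁵ = 142800 N = 142.8 kN, tensile.

P ≈ 143 kN (tensile)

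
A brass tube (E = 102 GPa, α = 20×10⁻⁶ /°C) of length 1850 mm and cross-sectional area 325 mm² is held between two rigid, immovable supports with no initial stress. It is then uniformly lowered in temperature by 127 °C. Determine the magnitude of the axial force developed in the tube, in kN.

P ≈ 84.2 kN (tensile)

The ends cannot move, so σ = EαΔT = 102×10³ × 20×10⁻⁶ × 127 = 259.1 MPa.
Then P = σA = 259.1 × 325 mm² = 84.2 kN, tensile.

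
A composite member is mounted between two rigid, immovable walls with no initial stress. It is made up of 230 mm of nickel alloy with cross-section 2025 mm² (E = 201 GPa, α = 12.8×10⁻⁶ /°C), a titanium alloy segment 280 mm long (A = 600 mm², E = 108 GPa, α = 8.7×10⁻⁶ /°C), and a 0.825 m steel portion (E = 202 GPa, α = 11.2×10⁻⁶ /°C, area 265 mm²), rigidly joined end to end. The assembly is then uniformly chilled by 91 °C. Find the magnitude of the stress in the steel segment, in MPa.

Free thermal contraction of the whole bar: Σ αᵢΔT Lᵢ = 12.8×10⁻⁶×91×230 + 8.7×10⁻⁶×91×280 + 11.2×10⁻⁶×91×825 = 1.33 mm.
The walls prevent any net length change, so an axial force P (same in every segment) develops. Compatibility: P · Σ Lᵢ/(AᵢEᵢ) = δ_free.
The series flexibility is Σ Lᵢ/(AᵢEᵢ) = 230/(2025×201×10³) + 280/(600×108×10³) + 825/(265×202×10³) = 2.03×10⁻⁵ mm/N.
Hence P = δ_free / Σ(L/AE) = 1.33/2.03×10⁻⁵ = 65.54 kN (tensile).
σ_{steel} = P / A = 65540 / 265 = 247.3 MPa.

σ ≈ 247 MPa (tensile)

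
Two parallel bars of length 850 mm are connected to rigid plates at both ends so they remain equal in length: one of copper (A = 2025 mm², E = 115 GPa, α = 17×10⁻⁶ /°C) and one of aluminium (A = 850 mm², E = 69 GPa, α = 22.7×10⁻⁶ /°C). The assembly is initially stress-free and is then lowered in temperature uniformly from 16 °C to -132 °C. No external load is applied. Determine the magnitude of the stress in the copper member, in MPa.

Both members must finish at the same length. With the larger α, the aluminium tends to over-contract; the plates restrain it, putting the aluminium in tension and the copper in compression. With no external load the two internal forces are equal and opposite, magnitude P.
Compatibility of the two members (thermal + elastic change equal): (α₁ − α₂)ΔT = P·[1/(A₁E₁) + 1/(A₂E₂)].
|α₁ − α₂|·ΔT = 5.7×10⁻⁶ × 148 = 0.0008436.
1/(A₁E₁) + 1/(A₂E₂) = 1/(2025×115×10³) + 1/(850×69×10³) = 2.134×10⁻⁸ N⁻¹.
So P = 0.0008436 / 2.134×10⁻⁸ = 39.52 kN.
σ_{copper} = P/A₁ = 39520/2025 = 19.52 MPa, compressive.

σ ≈ 19.5 MPa (compressive)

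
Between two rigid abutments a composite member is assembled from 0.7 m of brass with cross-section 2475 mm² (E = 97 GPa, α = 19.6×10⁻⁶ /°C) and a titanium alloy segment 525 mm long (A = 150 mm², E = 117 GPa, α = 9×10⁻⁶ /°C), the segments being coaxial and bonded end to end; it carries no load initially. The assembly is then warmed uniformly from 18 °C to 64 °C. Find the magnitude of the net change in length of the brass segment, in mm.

|ΔL| ≈ 0.556 mm

If the supports were absent, the total length change would be Σ αᵢΔT Lᵢ = 19.6×10⁻⁶×46×700 + 9×10⁻⁶×46×525 = 0.8485 mm.
Since the ends are fixed, an axial force P builds up, equal in every segment, with P · Σ Lᵢ/(AᵢEᵢ) = δ_free.
Σ Lᵢ/(AᵢEᵢ) = 700/(2475×97×10³) + 525/(150×117×10³) = 3.283×10⁻⁵ mm/N.
Hence P = δ_free / Σ(L/AE) = 0.8485/3.283×10⁻⁵ = 25.84 kN (compressive).
For the brass segment, free thermal change = 19.6×10⁻⁶×46×700 = 0.6311 mm and elastic change from P = 25840×700/(2475×97×10³) = 0.07536 mm; these oppose, so the net change is 0.556 mm (segment lengthens).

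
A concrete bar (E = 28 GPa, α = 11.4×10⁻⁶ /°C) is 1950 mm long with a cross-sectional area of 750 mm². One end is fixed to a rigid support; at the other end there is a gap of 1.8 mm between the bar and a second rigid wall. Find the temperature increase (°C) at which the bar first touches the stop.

The gap closes when αΔT L = 1.8 mm, since the bar is still unstressed at that instant.
ΔT = 1.8 / (11.4×10⁻⁶ × 1950) = 80.97 °C.

ΔT ≈ 81 °C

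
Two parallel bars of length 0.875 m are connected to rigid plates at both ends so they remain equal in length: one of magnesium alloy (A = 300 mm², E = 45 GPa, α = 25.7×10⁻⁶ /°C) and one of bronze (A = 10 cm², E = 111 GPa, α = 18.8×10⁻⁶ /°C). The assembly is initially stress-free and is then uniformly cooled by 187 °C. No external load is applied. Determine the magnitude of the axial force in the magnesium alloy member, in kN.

The magnesium alloy has the larger α, so on cooling it would change length more than the bronze if both were free. The rigid plates force a common final length, so the magnesium alloy is put into tension and the bronze into compression, with equal and opposite forces P (no external load).
Equating the net (thermal + elastic) strains gives |α₁ − α₂|·ΔT = P·[1/(A₁E₁) + 1/(A₂E₂)].
|α₁ − α₂|·ΔT = 6.9×10⁻⁶ × 187 = 0.00129.
1/(A₁E₁) + 1/(A₂E₂) = 1/(300×45×10³) + 1/(1000×111×10³) = 8.308×10⁻⁸ N⁻¹.
So P = 0.00129 / 8.308×10⁻⁸ = 15.53 kN.

P ≈ 15.5 kN (tensile in the magnesium alloy)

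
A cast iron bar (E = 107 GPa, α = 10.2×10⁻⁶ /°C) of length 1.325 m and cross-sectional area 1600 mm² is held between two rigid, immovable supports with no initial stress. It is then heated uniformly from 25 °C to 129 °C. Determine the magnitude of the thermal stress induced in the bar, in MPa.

Because both ends are immovable the net strain is zero, and the suppressed thermal strain is αΔT = 10.2×10⁻⁶ × 104 = 1060.8×10⁻⁶.
σ = EαΔT = 107×10³ × 10.2×10⁻⁶ × 104 = 113.5 MPa (compressive; the bar is trying to expand).

σ ≈ 114 MPa (compressive)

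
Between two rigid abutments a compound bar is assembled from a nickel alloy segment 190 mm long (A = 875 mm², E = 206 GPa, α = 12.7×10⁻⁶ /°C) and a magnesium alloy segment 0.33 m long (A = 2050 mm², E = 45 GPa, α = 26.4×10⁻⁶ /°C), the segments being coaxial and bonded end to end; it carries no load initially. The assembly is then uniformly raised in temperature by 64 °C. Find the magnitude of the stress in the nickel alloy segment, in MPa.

If the supports were absent, the total length change would be Σ αᵢΔT Lᵢ = 12.7×10⁻⁶×64×190 + 26.4×10⁻⁶×64×330 = 0.712 mm.
Since the ends are fixed, an axial force P builds up, equal in every segment, with P · Σ Lᵢ/(AᵢEᵢ) = δ_free.
The series flexibility is Σ Lᵢ/(AᵢEᵢ) = 190/(875×206×10³) + 330/(2050×45×10³) = 4.631×10⁻⁶ mm/N.
So P = 0.712 / 4.631×10⁻⁶ = 153.7 kN, compressive.
σ_{nickel alloy} = P / A = 153700 / 875 = 175.7 MPa.

σ ≈ 176 MPa (compressive)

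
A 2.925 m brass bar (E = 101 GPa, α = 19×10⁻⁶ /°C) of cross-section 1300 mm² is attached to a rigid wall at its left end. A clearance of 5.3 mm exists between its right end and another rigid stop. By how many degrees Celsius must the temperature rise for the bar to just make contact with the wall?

ΔT ≈ 95.4 °C

The gap closes when αΔT L = 5.3 mm, since the bar is still unstressed at that instant.
So ΔT = g/(αL) = 5.3/(19×10⁻⁶ × 2925) = 95.37 °C.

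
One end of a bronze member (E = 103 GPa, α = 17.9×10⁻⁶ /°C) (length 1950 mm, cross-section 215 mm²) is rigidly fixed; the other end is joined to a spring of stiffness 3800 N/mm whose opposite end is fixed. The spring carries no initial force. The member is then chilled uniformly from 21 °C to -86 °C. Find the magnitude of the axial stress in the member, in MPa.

If the spring were absent the member would shorten by αΔT L = 17.9×10⁻⁶ × 107 × 1950 = 3.735 mm.
Let P be the tensile force in the spring. The member extends elastically by PL/(AE) and the spring stretches by P/k; together these equal δ_free.
P [ L/(AE) + 1/k ] = δ_free → P [ 1950/(215×103×10³) + 1/(3800) ] = 3.735.
P = 3.735 / 0.0003512 = 10630 N.
σ = P/A = 10630/215 = 49.46 MPa.

σ ≈ 49.5 MPa (tensile)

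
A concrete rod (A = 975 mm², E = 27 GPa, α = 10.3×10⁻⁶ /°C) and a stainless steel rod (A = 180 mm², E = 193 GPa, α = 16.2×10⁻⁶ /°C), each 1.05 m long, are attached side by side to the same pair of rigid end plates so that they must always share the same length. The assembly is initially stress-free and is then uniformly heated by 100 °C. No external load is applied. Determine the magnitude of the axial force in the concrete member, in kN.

P ≈ 8.84 kN (tensile in the concrete)

Equilibrium of a rigid end plate with no external load gives equal and opposite internal forces ±P in the two members. Since α_{stainless steel} > α_{concrete}, heating drives the stainless steel into compression and the concrete into tension.
Compatibility of the two members (thermal + elastic change equal): (α₁ − α₂)ΔT = P·[1/(A₁E₁) + 1/(A₂E₂)].
|α₁ − α₂|·ΔT = 5.9×10⁻⁶ × 100 = 0.00059.
1/(A₁E₁) + 1/(A₂E₂) = 1/(975×27×10³) + 1/(180×193×10³) = 6.677×10⁻⁸ N⁻¹.
P = 0.00059 / 6.677×10⁻⁸ = 8836 N = 8.836 kN.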